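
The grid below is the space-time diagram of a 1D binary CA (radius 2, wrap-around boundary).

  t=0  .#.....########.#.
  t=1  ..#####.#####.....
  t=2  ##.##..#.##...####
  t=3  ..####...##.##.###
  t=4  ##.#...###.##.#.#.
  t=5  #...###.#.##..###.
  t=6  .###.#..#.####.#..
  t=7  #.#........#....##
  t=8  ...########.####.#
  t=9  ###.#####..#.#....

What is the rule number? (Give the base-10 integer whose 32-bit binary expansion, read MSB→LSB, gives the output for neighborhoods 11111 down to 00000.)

  [31] ##### => #  t=0,i=9
  [30] ####. => .  t=0,i=13
  [29] ###.# => .  t=0,i=14
  [28] ###.. => .  t=1,i=12
  [27] ##.## => #  t=1,i=7
  [26] ##.#. => .  t=0,i=15
  [25] ##..# => #  t=2,i=5
  [24] ##... => .  t=1,i=13
  [23] #.### => .  t=1,i=8
  [22] #.##. => #  t=2,i=3
  [21] #.#.# => #  t=4,i=14
  [20] #.#.. => .  t=0,i=16
  [19] #..## => #  t=3,i=1
  [18] #..#. => .  t=0,i=0
  [17] #...# => #  t=2,i=12
  [16] #.... => #  t=0,i=3
  [15] .#### => #  t=0,i=8
  [14] .###. => #  t=3,i=16
  [13] .##.# => .  t=3,i=10
  [12] .##.. => #  t=2,i=4
  [11] .#.## => .  t=2,i=8
  [10] .#.#. => #  t=4,i=15
  [9] .#..# => .  t=0,i=17
  [8] .#... => #  t=0,i=2
  [7] ..### => .  t=0,i=7
  [6] ..##. => #  t=3,i=9
  [5] ..#.# => .  t=2,i=7
  [4] ..#.. => .  t=0,i=1
  [3] ...## => #  t=0,i=6
  [2] ...#. => #  t=7,i=10
  [1] ....# => #  t=0,i=5
  [0] ..... => #  t=0,i=4
  bits 10001010011010111101010101001111 = 2322322767

2322322767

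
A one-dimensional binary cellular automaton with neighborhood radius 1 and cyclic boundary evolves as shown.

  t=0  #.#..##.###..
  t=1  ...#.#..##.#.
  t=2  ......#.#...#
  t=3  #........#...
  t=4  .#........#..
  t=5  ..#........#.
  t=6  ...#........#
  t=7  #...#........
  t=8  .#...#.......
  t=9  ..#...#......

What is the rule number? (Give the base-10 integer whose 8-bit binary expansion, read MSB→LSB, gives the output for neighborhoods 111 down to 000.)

152

  ###|#  b7=1 t=0,i=9
  ##.|.  b6=0 t=0,i=6
  #.#|.  b5=0 t=0,i=1
  #..|#  b4=1 t=0,i=3
  .##|#  b3=1 t=0,i=5
  .#.|.  b2=0 t=0,i=0
  ..#|.  b1=0 t=0,i=4
  ...|.  b0=0 t=1,i=0
  bits 10011000 = 152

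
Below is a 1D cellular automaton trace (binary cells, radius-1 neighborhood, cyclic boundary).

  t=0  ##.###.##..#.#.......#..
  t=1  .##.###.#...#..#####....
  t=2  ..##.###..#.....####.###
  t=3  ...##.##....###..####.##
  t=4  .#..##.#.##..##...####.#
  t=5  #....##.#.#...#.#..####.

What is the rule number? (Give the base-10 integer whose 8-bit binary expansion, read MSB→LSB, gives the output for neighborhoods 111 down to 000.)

  nb ###: next=#  (t=0,i=4, bit7=1)
  nb ##.: next=#  (t=0,i=1, bit6=1)
  nb #.#: next=#  (t=0,i=2, bit5=1)
  nb #..: next=.  (t=0,i=9, bit4=0)
  nb .##: next=.  (t=0,i=0, bit3=0)
  nb .#.: next=.  (t=0,i=11, bit2=0)
  nb ..#: next=.  (t=0,i=10, bit1=0)
  nb ...: next=#  (t=0,i=15, bit0=1)
  bits 11100001 = 225

225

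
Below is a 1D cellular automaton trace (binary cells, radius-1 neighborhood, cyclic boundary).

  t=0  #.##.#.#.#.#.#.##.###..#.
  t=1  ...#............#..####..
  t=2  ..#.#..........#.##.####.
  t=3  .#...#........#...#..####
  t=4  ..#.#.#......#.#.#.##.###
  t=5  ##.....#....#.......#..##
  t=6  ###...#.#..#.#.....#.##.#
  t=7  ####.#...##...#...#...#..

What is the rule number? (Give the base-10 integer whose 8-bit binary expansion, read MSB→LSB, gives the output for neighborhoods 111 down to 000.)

210

  ###|#  b7=1 t=0,i=19
  ##.|#  b6=1 t=0,i=3
  #.#|.  b5=0 t=0,i=1
  #..|#  b4=1 t=0,i=21
  .##|.  b3=0 t=0,i=2
  .#.|.  b2=0 t=0,i=0
  ..#|#  b1=1 t=0,i=22
  ...|.  b0=0 t=1,i=0
  bits 11010010 = 210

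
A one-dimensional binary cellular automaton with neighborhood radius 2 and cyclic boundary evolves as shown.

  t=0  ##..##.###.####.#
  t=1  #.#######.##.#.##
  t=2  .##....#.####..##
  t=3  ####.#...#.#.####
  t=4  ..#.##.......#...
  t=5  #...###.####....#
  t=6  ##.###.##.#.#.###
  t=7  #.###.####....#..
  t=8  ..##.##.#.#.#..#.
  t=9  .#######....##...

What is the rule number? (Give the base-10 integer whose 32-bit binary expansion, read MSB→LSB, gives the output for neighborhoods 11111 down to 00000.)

1339585227

  [31] ##### => .  t=1,i=4
  [30] ####. => #  t=0,i=13
  [29] ###.# => .  t=0,i=9
  [28] ###.. => .  t=0,i=1
  [27] ##.## => #  t=0,i=6
  [26] ##.#. => #  t=1,i=12
  [25] ##..# => #  t=0,i=2
  [24] ##... => #  t=2,i=3
  [23] #.### => #  t=0,i=7
  [22] #.##. => #  t=1,i=10
  [21] #.#.# => .  t=1,i=13
  [20] #.#.. => #  t=3,i=5
  [19] #..## => #  t=0,i=3
  [18] #..#. => .  t=7,i=16
  [17] #...# => .  t=3,i=7
  [16] #.... => .  t=2,i=4
  [15] .#### => .  t=0,i=12
  [14] .###. => #  t=0,i=0
  [13] .##.# => #  t=0,i=5
  [12] .##.. => #  t=2,i=2
  [11] .#.## => .  t=1,i=14
  [10] .#.#. => .  t=3,i=10
  [9] .#..# => #  t=7,i=15
  [8] .#... => .  t=3,i=6
  [7] ..### => #  t=5,i=4
  [6] ..##. => #  t=0,i=4
  [5] ..#.# => .  t=2,i=7
  [4] ..#.. => .  t=4,i=13
  [3] ...## => #  t=5,i=3
  [2] ...#. => .  t=2,i=6
  [1] ....# => #  t=2,i=5
  [0] ..... => #  t=4,i=8
  bits 01001111110110000111001011001011 = 1339585227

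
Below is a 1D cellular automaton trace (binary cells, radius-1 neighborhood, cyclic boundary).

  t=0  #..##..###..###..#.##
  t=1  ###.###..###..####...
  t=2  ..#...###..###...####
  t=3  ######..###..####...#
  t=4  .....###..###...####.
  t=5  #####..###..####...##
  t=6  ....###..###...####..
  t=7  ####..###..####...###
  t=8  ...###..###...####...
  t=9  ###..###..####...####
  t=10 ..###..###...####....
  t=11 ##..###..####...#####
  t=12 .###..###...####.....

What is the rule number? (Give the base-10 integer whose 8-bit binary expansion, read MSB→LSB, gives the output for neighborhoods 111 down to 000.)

87

  [7] ### => .  t=0,i=8
  [6] ##. => #  t=0,i=0
  [5] #.# => .  t=0,i=18
  [4] #.. => #  t=0,i=1
  [3] .## => .  t=0,i=3
  [2] .#. => #  t=0,i=17
  [1] ..# => #  t=0,i=2
  [0] ... => #  t=1,i=19
  bits 01010111 = 87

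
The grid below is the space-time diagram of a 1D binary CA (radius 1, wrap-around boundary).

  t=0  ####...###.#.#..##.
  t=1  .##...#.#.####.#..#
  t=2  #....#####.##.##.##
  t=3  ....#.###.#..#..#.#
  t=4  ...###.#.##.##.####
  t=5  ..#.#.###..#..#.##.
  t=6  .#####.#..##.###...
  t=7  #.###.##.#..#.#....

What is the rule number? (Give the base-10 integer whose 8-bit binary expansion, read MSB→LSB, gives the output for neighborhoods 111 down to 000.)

166

  [7] ### => #  t=0,i=1
  [6] ##. => .  t=0,i=3
  [5] #.# => #  t=0,i=10
  [4] #.. => .  t=0,i=4
  [3] .## => .  t=0,i=0
  [2] .#. => #  t=0,i=11
  [1] ..# => #  t=0,i=6
  [0] ... => .  t=0,i=5
  bits 10100110 = 166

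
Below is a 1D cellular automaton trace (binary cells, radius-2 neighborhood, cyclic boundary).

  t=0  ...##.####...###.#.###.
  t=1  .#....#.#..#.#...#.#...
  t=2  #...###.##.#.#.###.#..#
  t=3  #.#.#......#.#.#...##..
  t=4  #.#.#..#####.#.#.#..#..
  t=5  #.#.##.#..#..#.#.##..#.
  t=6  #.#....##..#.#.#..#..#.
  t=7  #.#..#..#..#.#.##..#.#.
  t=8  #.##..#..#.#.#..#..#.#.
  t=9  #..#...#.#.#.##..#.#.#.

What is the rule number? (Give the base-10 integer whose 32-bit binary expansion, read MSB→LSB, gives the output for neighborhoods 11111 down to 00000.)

1085412007

  ##### -> .   bit 31 = 0  t=4,i=9
  ####. -> #   bit 30 = 1  t=0,i=8
  ###.# -> .   bit 29 = 0  t=0,i=15
  ###.. -> .   bit 28 = 0  t=0,i=9
  ##.## -> .   bit 27 = 0  t=0,i=5
  ##.#. -> .   bit 26 = 0  t=0,i=16
  ##..# -> .   bit 25 = 0  t=3,i=21
  ##... -> .   bit 24 = 0  t=0,i=10
  #.### -> #   bit 23 = 1  t=0,i=6
  #.##. -> .   bit 22 = 0  t=2,i=8
  #.#.# -> #   bit 21 = 1  t=0,i=17
  #.#.. -> #   bit 20 = 1  t=1,i=8
  #..## -> .   bit 19 = 0  t=2,i=21
  #..#. -> .   bit 18 = 0  t=1,i=10
  #...# -> #   bit 17 = 1  t=0,i=11
  #.... -> .   bit 16 = 0  t=0,i=0
  .#### -> .   bit 15 = 0  t=0,i=7
  .###. -> .   bit 14 = 0  t=0,i=14
  .##.# -> .   bit 13 = 0  t=0,i=4
  .##.. -> #   bit 12 = 1  t=2,i=0
  .#.## -> .   bit 11 = 0  t=0,i=18
  .#.#. -> .   bit 10 = 0  t=1,i=7
  .#..# -> #   bit 9 = 1  t=1,i=9
  .#... -> .   bit 8 = 0  t=1,i=2
  ..### -> #   bit 7 = 1  t=0,i=13
  ..##. -> .   bit 6 = 0  t=0,i=3
  ..#.# -> #   bit 5 = 1  t=1,i=6
  ..#.. -> .   bit 4 = 0  t=1,i=1
  ...## -> .   bit 3 = 0  t=0,i=2
  ...#. -> #   bit 2 = 1  t=1,i=0
  ....# -> #   bit 1 = 1  t=0,i=1
  ..... -> #   bit 0 = 1  t=3,i=7
  bits 01000000101100100001001010100111 = 1085412007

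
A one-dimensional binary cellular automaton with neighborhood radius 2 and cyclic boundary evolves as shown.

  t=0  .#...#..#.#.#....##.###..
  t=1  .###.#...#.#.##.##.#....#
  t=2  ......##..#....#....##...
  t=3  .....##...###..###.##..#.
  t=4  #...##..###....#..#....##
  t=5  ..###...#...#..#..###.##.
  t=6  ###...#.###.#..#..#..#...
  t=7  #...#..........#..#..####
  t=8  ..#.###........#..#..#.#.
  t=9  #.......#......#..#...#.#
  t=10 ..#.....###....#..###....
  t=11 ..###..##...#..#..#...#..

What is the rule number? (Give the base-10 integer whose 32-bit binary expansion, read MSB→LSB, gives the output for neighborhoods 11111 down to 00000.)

  nb #####: next=#  (t=7,i=23, bit31=1)
  nb ####.: next=.  (t=7,i=24, bit30=0)
  nb ###.#: next=.  (t=1,i=3, bit29=0)
  nb ###..: next=.  (t=0,i=22, bit28=0)
  nb ##.##: next=#  (t=0,i=19, bit27=1)
  nb ##.#.: next=.  (t=1,i=4, bit26=0)
  nb ##..#: next=.  (t=2,i=8, bit25=0)
  nb ##...: next=.  (t=0,i=23, bit24=0)
  nb #.###: next=.  (t=0,i=20, bit23=0)
  nb #.##.: next=.  (t=1,i=13, bit22=0)
  nb #.#.#: next=.  (t=0,i=10, bit21=0)
  nb #.#..: next=.  (t=0,i=12, bit20=0)
  nb #..##: next=.  (t=3,i=14, bit19=0)
  nb #..#.: next=.  (t=0,i=7, bit18=0)
  nb #...#: next=#  (t=0,i=3, bit17=1)
  nb #....: next=#  (t=0,i=14, bit16=1)
  nb .####: next=.  (t=7,i=22, bit15=0)
  nb .###.: next=.  (t=0,i=21, bit14=0)
  nb .##.#: next=.  (t=0,i=18, bit13=0)
  nb .##..: next=.  (t=2,i=7, bit12=0)
  nb .#.##: next=.  (t=1,i=0, bit11=0)
  nb .#.#.: next=#  (t=0,i=9, bit10=1)
  nb .#..#: next=.  (t=0,i=6, bit9=0)
  nb .#...: next=#  (t=0,i=2, bit8=1)
  nb ..###: next=#  (t=3,i=10, bit7=1)
  nb ..##.: next=#  (t=0,i=17, bit6=1)
  nb ..#.#: next=.  (t=0,i=8, bit5=0)
  nb ..#..: next=#  (t=0,i=1, bit4=1)
  nb ...##: next=#  (t=0,i=16, bit3=1)
  nb ...#.: next=.  (t=0,i=0, bit2=0)
  nb ....#: next=.  (t=0,i=15, bit1=0)
  nb .....: next=.  (t=2,i=0, bit0=0)
  bits 10001000000000110000010111011000 = 2281899480

2281899480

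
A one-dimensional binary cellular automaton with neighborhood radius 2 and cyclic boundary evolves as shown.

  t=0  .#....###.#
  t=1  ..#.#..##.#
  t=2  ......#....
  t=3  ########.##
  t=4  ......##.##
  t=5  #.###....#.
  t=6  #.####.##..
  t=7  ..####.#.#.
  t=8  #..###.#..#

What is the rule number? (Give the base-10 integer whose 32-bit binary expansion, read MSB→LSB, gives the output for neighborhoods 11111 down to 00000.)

1944764695

  nb #####: next=.  (t=3,i=0, bit31=0)
  nb ####.: next=#  (t=3,i=6, bit30=1)
  nb ###.#: next=#  (t=0,i=8, bit29=1)
  nb ###..: next=#  (t=5,i=4, bit28=1)
  nb ##.##: next=.  (t=3,i=8, bit27=0)
  nb ##.#.: next=.  (t=0,i=9, bit26=0)
  nb ##..#: next=#  (t=6,i=9, bit25=1)
  nb ##...: next=#  (t=4,i=0, bit24=1)
  nb #.###: next=#  (t=3,i=9, bit23=1)
  nb #.##.: next=#  (t=4,i=9, bit22=1)
  nb #.#.#: next=#  (t=0,i=10, bit21=1)
  nb #.#..: next=.  (t=0,i=1, bit20=0)
  nb #..##: next=#  (t=1,i=6, bit19=1)
  nb #..#.: next=.  (t=1,i=1, bit18=0)
  nb #...#: next=#  (t=7,i=0, bit17=1)
  nb #....: next=.  (t=0,i=3, bit16=0)
  nb .####: next=#  (t=3,i=10, bit15=1)
  nb .###.: next=#  (t=0,i=7, bit14=1)
  nb .##.#: next=.  (t=1,i=8, bit13=0)
  nb .##..: next=.  (t=4,i=10, bit12=0)
  nb .#.##: next=.  (t=5,i=1, bit11=0)
  nb .#.#.: next=.  (t=0,i=0, bit10=0)
  nb .#..#: next=.  (t=1,i=0, bit9=0)
  nb .#...: next=#  (t=0,i=2, bit8=1)
  nb ..###: next=.  (t=0,i=6, bit7=0)
  nb ..##.: next=.  (t=1,i=7, bit6=0)
  nb ..#.#: next=.  (t=1,i=2, bit5=0)
  nb ..#..: next=#  (t=2,i=6, bit4=1)
  nb ...##: next=.  (t=0,i=5, bit3=0)
  nb ...#.: next=#  (t=2,i=5, bit2=1)
  nb ....#: next=#  (t=0,i=4, bit1=1)
  nb .....: next=#  (t=2,i=0, bit0=1)
  bits 01110011111010101100000100010111 = 1944764695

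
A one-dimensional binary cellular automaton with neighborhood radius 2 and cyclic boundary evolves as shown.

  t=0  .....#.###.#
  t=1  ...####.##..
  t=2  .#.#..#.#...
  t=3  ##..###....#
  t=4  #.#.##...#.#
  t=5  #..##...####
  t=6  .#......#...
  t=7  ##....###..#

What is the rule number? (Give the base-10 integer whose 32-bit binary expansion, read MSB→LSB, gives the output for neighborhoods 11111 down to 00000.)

574909110

  ##### -> .   bit 31 = 0  t=5,i=10
  ####. -> .   bit 30 = 0  t=1,i=5
  ###.# -> #   bit 29 = 1  t=0,i=9
  ###.. -> .   bit 28 = 0  t=3,i=1
  ##.## -> .   bit 27 = 0  t=1,i=7
  ##.#. -> .   bit 26 = 0  t=0,i=10
  ##..# -> #   bit 25 = 1  t=3,i=2
  ##... -> .   bit 24 = 0  t=1,i=10
  #.### -> .   bit 23 = 0  t=0,i=7
  #.##. -> #   bit 22 = 1  t=1,i=8
  #.#.# -> .   bit 21 = 0  t=4,i=2
  #.#.. -> .   bit 20 = 0  t=0,i=11
  #..## -> .   bit 19 = 0  t=3,i=3
  #..#. -> #   bit 18 = 1  t=2,i=5
  #...# -> .   bit 17 = 0  t=4,i=7
  #.... -> .   bit 16 = 0  t=0,i=1
  .#### -> .   bit 15 = 0  t=1,i=4
  .###. -> #   bit 14 = 1  t=0,i=8
  .##.# -> #   bit 13 = 1  t=4,i=0
  .##.. -> .   bit 12 = 0  t=1,i=9
  .#.## -> #   bit 11 = 1  t=0,i=6
  .#.#. -> .   bit 10 = 0  t=2,i=2
  .#..# -> #   bit 9 = 1  t=2,i=4
  .#... -> .   bit 8 = 0  t=0,i=0
  ..### -> #   bit 7 = 1  t=1,i=3
  ..##. -> .   bit 6 = 0  t=5,i=3
  ..#.# -> #   bit 5 = 1  t=0,i=5
  ..#.. -> #   bit 4 = 1  t=6,i=1
  ...## -> .   bit 3 = 0  t=1,i=2
  ...#. -> #   bit 2 = 1  t=0,i=4
  ....# -> #   bit 1 = 1  t=0,i=3
  ..... -> .   bit 0 = 0  t=0,i=2
  bits 00100010010001000110101010110110 = 574909110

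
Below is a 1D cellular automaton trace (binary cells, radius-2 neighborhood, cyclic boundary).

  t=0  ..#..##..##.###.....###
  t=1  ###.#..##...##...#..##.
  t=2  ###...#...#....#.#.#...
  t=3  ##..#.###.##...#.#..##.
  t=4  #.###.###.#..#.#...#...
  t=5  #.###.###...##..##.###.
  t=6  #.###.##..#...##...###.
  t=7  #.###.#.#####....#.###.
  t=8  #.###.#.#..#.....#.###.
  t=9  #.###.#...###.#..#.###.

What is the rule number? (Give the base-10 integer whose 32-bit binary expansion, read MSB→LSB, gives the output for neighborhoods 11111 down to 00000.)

  #####|.  b31=0 t=7,i=10
  ####.|#  b30=1 t=7,i=11
  ###.#|#  b29=1 t=1,i=2
  ###..|.  b28=0 t=0,i=14
  ##.##|.  b27=0 t=0,i=11
  ##.#.|.  b26=0 t=1,i=3
  ##..#|#  b25=1 t=0,i=0
  ##...|.  b24=0 t=0,i=15
  #.###|#  b23=1 t=0,i=12
  #.##.|#  b22=1 t=3,i=0
  #.#.#|#  b21=1 t=2,i=17
  #.#..|.  b20=0 t=1,i=4
  #..##|#  b19=1 t=0,i=4
  #..#.|#  b18=1 t=0,i=1
  #...#|#  b17=1 t=1,i=10
  #....|.  b16=0 t=0,i=16
  .####|.  b15=0 t=7,i=9
  .###.|#  b14=1 t=0,i=13
  .##.#|.  b13=0 t=0,i=10
  .##..|.  b12=0 t=0,i=6
  .#.##|.  b11=0 t=3,i=5
  .#.#.|.  b10=0 t=2,i=16
  .#..#|.  b9=0 t=0,i=3
  .#...|#  b8=1 t=2,i=7
  ..###|#  b7=1 t=0,i=20
  ..##.|.  b6=0 t=0,i=5
  ..#.#|#  b5=1 t=2,i=15
  ..#..|#  b4=1 t=0,i=2
  ...##|.  b3=0 t=0,i=19
  ...#.|.  b2=0 t=1,i=16
  ....#|.  b1=0 t=0,i=18
  .....|#  b0=1 t=0,i=17
  bits 01100010111011100100000110110001 = 1659781553

1659781553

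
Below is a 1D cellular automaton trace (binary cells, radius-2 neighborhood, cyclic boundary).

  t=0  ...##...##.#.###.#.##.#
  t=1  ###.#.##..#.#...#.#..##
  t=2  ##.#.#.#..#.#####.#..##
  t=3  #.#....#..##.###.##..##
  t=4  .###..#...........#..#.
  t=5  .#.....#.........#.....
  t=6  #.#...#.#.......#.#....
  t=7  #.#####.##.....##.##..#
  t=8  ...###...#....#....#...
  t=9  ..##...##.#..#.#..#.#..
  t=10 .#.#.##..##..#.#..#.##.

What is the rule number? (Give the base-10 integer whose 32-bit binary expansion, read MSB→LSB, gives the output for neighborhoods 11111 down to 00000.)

3289553324

  #####|#  b31=1 t=1,i=0
  ####.|#  b30=1 t=1,i=1
  ###.#|.  b29=0 t=0,i=15
  ###..|.  b28=0 t=4,i=3
  ##.##|.  b27=0 t=3,i=12
  ##.#.|#  b26=1 t=0,i=10
  ##..#|.  b25=0 t=1,i=8
  ##...|.  b24=0 t=0,i=5
  #.###|.  b23=0 t=0,i=13
  #.##.|.  b22=0 t=0,i=19
  #.#.#|.  b21=0 t=0,i=11
  #.#..|#  b20=1 t=0,i=22
  #..##|.  b19=0 t=1,i=20
  #..#.|.  b18=0 t=1,i=9
  #...#|#  b17=1 t=0,i=1
  #....|.  b16=0 t=3,i=4
  .####|#  b15=1 t=1,i=22
  .###.|.  b14=0 t=0,i=14
  .##.#|.  b13=0 t=0,i=9
  .##..|#  b12=1 t=0,i=4
  .#.##|#  b11=1 t=0,i=12
  .#.#.|.  b10=0 t=1,i=11
  .#..#|.  b9=0 t=1,i=19
  .#...|#  b8=1 t=0,i=0
  ..###|#  b7=1 t=1,i=21
  ..##.|.  b6=0 t=0,i=3
  ..#.#|#  b5=1 t=1,i=10
  ..#..|.  b4=0 t=3,i=7
  ...##|#  b3=1 t=0,i=2
  ...#.|#  b2=1 t=1,i=15
  ....#|.  b1=0 t=3,i=5
  .....|.  b0=0 t=4,i=9
  bits 11000100000100101001100110101100 = 3289553324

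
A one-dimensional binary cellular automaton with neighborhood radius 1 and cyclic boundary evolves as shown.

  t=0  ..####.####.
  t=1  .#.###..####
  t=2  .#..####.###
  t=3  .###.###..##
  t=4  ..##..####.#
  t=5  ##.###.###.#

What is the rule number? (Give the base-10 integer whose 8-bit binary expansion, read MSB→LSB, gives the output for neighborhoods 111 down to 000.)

  ###|#  b7=1 t=0,i=3
  ##.|#  b6=1 t=0,i=5
  #.#|.  b5=0 t=0,i=6
  #..|#  b4=1 t=0,i=11
  .##|.  b3=0 t=0,i=2
  .#.|#  b2=1 t=1,i=1
  ..#|#  b1=1 t=0,i=1
  ...|.  b0=0 t=0,i=0
  bits 11010110 = 214

214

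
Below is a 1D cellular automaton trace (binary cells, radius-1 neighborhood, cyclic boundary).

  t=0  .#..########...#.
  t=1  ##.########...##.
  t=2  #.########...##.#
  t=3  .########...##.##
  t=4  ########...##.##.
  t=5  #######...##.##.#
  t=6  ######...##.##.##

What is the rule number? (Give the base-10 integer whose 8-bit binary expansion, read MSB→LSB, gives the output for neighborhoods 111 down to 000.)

  [7] ### => #  t=0,i=5
  [6] ##. => .  t=0,i=11
  [5] #.# => #  t=1,i=2
  [4] #.. => .  t=0,i=2
  [3] .## => #  t=0,i=4
  [2] .#. => #  t=0,i=1
  [1] ..# => #  t=0,i=0
  [0] ... => .  t=0,i=13
  bits 10101110 = 174

174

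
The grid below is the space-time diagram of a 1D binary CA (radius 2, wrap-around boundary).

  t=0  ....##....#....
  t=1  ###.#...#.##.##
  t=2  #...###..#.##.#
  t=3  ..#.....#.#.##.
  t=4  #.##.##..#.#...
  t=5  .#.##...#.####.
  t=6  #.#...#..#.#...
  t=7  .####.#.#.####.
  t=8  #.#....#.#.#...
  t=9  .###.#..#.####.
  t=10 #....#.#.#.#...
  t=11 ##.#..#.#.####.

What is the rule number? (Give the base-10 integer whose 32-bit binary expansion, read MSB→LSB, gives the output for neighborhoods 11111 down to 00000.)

2283711827

  ##### -> #   bit 31 = 1  t=1,i=0
  ####. -> .   bit 30 = 0  t=1,i=1
  ###.# -> .   bit 29 = 0  t=1,i=2
  ###.. -> .   bit 28 = 0  t=2,i=6
  ##.## -> #   bit 27 = 1  t=1,i=12
  ##.#. -> .   bit 26 = 0  t=1,i=3
  ##..# -> .   bit 25 = 0  t=2,i=7
  ##... -> .   bit 24 = 0  t=0,i=6
  #.### -> .   bit 23 = 0  t=1,i=13
  #.##. -> .   bit 22 = 0  t=1,i=10
  #.#.# -> .   bit 21 = 0  t=3,i=10
  #.#.. -> #   bit 20 = 1  t=1,i=4
  #..## -> #   bit 19 = 1  t=7,i=0
  #..#. -> #   bit 18 = 1  t=2,i=8
  #...# -> #   bit 17 = 1  t=1,i=6
  #.... -> .   bit 16 = 0  t=0,i=7
  .#### -> #   bit 15 = 1  t=1,i=14
  .###. -> .   bit 14 = 0  t=2,i=5
  .##.# -> #   bit 13 = 1  t=1,i=11
  .##.. -> .   bit 12 = 0  t=0,i=5
  .#.## -> #   bit 11 = 1  t=1,i=9
  .#.#. -> #   bit 10 = 1  t=3,i=9
  .#..# -> .   bit 9 = 0  t=6,i=7
  .#... -> #   bit 8 = 1  t=0,i=11
  ..### -> .   bit 7 = 0  t=2,i=4
  ..##. -> #   bit 6 = 1  t=0,i=4
  ..#.# -> .   bit 5 = 0  t=1,i=8
  ..#.. -> #   bit 4 = 1  t=0,i=10
  ...## -> .   bit 3 = 0  t=0,i=3
  ...#. -> .   bit 2 = 0  t=0,i=9
  ....# -> #   bit 1 = 1  t=0,i=2
  ..... -> #   bit 0 = 1  t=0,i=0
  bits 10001000000111101010110101010011 = 2283711827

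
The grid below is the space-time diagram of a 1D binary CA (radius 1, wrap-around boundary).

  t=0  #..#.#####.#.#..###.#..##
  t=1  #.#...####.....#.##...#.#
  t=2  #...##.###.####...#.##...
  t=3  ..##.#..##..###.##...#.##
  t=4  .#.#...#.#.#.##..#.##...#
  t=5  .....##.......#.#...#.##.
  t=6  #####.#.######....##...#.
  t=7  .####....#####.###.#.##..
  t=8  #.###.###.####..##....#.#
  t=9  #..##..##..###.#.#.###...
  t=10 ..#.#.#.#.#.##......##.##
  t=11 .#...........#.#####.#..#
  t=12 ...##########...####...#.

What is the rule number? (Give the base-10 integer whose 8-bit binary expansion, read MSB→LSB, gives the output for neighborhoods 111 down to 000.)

195

  ###|#  b7=1 t=0,i=6
  ##.|#  b6=1 t=0,i=0
  #.#|.  b5=0 t=0,i=4
  #..|.  b4=0 t=0,i=1
  .##|.  b3=0 t=0,i=5
  .#.|.  b2=0 t=0,i=3
  ..#|#  b1=1 t=0,i=2
  ...|#  b0=1 t=1,i=4
  bits 11000011 = 195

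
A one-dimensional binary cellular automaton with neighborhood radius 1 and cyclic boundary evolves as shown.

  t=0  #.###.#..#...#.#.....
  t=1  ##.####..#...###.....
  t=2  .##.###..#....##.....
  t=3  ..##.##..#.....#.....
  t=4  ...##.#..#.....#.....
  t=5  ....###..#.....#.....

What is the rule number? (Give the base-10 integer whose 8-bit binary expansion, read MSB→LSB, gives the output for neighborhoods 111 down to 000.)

  nb ###: next=#  (t=0,i=3, bit7=1)
  nb ##.: next=#  (t=0,i=4, bit6=1)
  nb #.#: next=#  (t=0,i=1, bit5=1)
  nb #..: next=.  (t=0,i=7, bit4=0)
  nb .##: next=.  (t=0,i=2, bit3=0)
  nb .#.: next=#  (t=0,i=0, bit2=1)
  nb ..#: next=.  (t=0,i=8, bit1=0)
  nb ...: next=.  (t=0,i=11, bit0=0)
  bits 11100100 = 228

228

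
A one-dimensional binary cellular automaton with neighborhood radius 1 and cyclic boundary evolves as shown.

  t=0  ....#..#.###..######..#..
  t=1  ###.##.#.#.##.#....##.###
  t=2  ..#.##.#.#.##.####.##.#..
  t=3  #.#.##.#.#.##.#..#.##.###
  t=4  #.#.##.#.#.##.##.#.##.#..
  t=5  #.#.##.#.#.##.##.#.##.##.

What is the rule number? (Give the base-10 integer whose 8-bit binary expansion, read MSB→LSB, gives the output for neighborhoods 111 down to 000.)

  nb ###: next=.  (t=0,i=10, bit7=0)
  nb ##.: next=#  (t=0,i=11, bit6=1)
  nb #.#: next=.  (t=0,i=8, bit5=0)
  nb #..: next=#  (t=0,i=5, bit4=1)
  nb .##: next=#  (t=0,i=9, bit3=1)
  nb .#.: next=#  (t=0,i=4, bit2=1)
  nb ..#: next=.  (t=0,i=3, bit1=0)
  nb ...: next=#  (t=0,i=0, bit0=1)
  bits 01011101 = 93

93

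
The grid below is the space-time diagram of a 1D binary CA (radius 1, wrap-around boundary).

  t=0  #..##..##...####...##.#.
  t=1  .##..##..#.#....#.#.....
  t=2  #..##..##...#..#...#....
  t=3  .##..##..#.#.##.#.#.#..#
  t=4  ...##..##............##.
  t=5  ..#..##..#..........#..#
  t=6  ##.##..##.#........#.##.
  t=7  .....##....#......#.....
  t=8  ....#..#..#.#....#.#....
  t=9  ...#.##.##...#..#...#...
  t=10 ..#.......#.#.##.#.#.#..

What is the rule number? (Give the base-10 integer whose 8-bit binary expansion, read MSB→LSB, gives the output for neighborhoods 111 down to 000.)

  nb ###: next=.  (t=0,i=13, bit7=0)
  nb ##.: next=.  (t=0,i=4, bit6=0)
  nb #.#: next=.  (t=0,i=21, bit5=0)
  nb #..: next=#  (t=0,i=1, bit4=1)
  nb .##: next=.  (t=0,i=3, bit3=0)
  nb .#.: next=.  (t=0,i=0, bit2=0)
  nb ..#: next=#  (t=0,i=2, bit1=1)
  nb ...: next=.  (t=0,i=10, bit0=0)
  bits 00010010 = 18

18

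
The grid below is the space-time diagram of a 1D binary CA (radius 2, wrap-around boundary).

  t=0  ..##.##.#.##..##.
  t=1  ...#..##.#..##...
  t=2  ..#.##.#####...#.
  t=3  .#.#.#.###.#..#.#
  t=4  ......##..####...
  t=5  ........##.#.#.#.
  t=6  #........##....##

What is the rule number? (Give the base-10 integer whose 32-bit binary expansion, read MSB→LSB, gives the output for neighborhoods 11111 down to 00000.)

2526915332

  #####|#  b31=1 t=2,i=9
  ####.|.  b30=0 t=2,i=10
  ###.#|.  b29=0 t=3,i=9
  ###..|#  b28=1 t=2,i=11
  ##.##|.  b27=0 t=0,i=4
  ##.#.|#  b26=1 t=0,i=7
  ##..#|#  b25=1 t=0,i=12
  ##...|.  b24=0 t=0,i=16
  #.###|#  b23=1 t=2,i=7
  #.##.|.  b22=0 t=0,i=5
  #.#.#|.  b21=0 t=0,i=8
  #.#..|#  b20=1 t=1,i=9
  #..##|#  b19=1 t=0,i=13
  #..#.|#  b18=1 t=3,i=13
  #...#|.  b17=0 t=0,i=0
  #....|#  b16=1 t=1,i=15
  .####|#  b15=1 t=2,i=8
  .###.|.  b14=0 t=3,i=8
  .##.#|#  b13=1 t=0,i=3
  .##..|.  b12=0 t=0,i=11
  .#.##|#  b11=1 t=0,i=9
  .#.#.|.  b10=0 t=3,i=0
  .#..#|#  b9=1 t=1,i=4
  .#...|#  b8=1 t=2,i=16
  ..###|.  b7=0 t=4,i=10
  ..##.|.  b6=0 t=0,i=2
  ..#.#|.  b5=0 t=2,i=2
  ..#..|.  b4=0 t=1,i=3
  ...##|.  b3=0 t=0,i=1
  ...#.|#  b2=1 t=1,i=2
  ....#|.  b1=0 t=1,i=1
  .....|.  b0=0 t=1,i=0
  bits 10010110100111011010101100000100 = 2526915332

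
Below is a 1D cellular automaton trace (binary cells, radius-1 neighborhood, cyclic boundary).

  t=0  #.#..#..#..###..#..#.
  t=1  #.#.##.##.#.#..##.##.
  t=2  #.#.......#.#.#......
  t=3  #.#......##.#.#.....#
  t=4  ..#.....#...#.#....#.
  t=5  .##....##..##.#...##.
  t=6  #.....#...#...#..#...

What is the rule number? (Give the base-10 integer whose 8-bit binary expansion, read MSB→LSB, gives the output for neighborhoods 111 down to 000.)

  nb ###: next=#  (t=0,i=12, bit7=1)
  nb ##.: next=.  (t=0,i=13, bit6=0)
  nb #.#: next=.  (t=0,i=1, bit5=0)
  nb #..: next=.  (t=0,i=3, bit4=0)
  nb .##: next=.  (t=0,i=11, bit3=0)
  nb .#.: next=#  (t=0,i=0, bit2=1)
  nb ..#: next=#  (t=0,i=4, bit1=1)
  nb ...: next=.  (t=2,i=4, bit0=0)
  bits 10000110 = 134

134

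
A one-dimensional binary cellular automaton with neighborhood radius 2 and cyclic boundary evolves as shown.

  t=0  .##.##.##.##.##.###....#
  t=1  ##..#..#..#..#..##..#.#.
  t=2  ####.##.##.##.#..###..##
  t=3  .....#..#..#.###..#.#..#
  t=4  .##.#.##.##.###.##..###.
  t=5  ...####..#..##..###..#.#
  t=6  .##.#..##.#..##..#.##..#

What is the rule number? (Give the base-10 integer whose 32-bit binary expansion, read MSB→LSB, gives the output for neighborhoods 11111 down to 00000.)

116906509

  #####|.  b31=0 t=2,i=0
  ####.|.  b30=0 t=2,i=2
  ###.#|.  b29=0 t=2,i=3
  ###..|.  b28=0 t=0,i=18
  ##.##|.  b27=0 t=0,i=3
  ##.#.|#  b26=1 t=2,i=13
  ##..#|#  b25=1 t=1,i=2
  ##...|.  b24=0 t=0,i=19
  #.###|#  b23=1 t=0,i=16
  #.##.|#  b22=1 t=0,i=1
  #.#.#|#  b21=1 t=1,i=22
  #.#..|#  b20=1 t=2,i=14
  #..##|.  b19=0 t=1,i=15
  #..#.|#  b18=1 t=1,i=3
  #...#|#  b17=1 t=5,i=1
  #....|#  b16=1 t=0,i=20
  .####|#  b15=1 t=2,i=23
  .###.|#  b14=1 t=0,i=17
  .##.#|.  b13=0 t=0,i=2
  .##..|#  b12=1 t=1,i=1
  .#.##|#  b11=1 t=0,i=0
  .#.#.|.  b10=0 t=1,i=21
  .#..#|#  b9=1 t=1,i=5
  .#...|.  b8=0 t=3,i=0
  ..###|.  b7=0 t=2,i=17
  ..##.|.  b6=0 t=1,i=16
  ..#.#|.  b5=0 t=0,i=23
  ..#..|.  b4=0 t=1,i=4
  ...##|#  b3=1 t=5,i=2
  ...#.|#  b2=1 t=0,i=22
  ....#|.  b1=0 t=0,i=21
  .....|#  b0=1 t=3,i=2
  bits 00000110111101111101101000001101 = 116906509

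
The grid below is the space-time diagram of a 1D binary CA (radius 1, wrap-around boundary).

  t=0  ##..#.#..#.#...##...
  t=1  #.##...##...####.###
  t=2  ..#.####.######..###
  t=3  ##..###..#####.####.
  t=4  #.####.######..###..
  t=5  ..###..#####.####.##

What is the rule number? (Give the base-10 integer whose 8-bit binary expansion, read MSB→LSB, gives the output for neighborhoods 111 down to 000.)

155

  [7] ### => #  t=1,i=13
  [6] ##. => .  t=0,i=1
  [5] #.# => .  t=0,i=5
  [4] #.. => #  t=0,i=2
  [3] .## => #  t=0,i=0
  [2] .#. => .  t=0,i=4
  [1] ..# => #  t=0,i=3
  [0] ... => #  t=0,i=13
  bits 10011011 = 155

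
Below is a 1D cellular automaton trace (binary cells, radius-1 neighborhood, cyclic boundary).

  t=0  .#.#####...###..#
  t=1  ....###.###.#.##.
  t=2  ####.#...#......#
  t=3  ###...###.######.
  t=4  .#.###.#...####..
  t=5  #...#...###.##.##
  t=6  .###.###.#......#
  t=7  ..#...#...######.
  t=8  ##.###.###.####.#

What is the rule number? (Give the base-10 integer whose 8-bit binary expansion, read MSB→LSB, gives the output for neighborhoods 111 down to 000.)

  ###|#  b7=1 t=0,i=4
  ##.|.  b6=0 t=0,i=7
  #.#|.  b5=0 t=0,i=0
  #..|#  b4=1 t=0,i=8
  .##|.  b3=0 t=0,i=3
  .#.|.  b2=0 t=0,i=1
  ..#|#  b1=1 t=0,i=10
  ...|#  b0=1 t=0,i=9
  bits 10010011 = 147

147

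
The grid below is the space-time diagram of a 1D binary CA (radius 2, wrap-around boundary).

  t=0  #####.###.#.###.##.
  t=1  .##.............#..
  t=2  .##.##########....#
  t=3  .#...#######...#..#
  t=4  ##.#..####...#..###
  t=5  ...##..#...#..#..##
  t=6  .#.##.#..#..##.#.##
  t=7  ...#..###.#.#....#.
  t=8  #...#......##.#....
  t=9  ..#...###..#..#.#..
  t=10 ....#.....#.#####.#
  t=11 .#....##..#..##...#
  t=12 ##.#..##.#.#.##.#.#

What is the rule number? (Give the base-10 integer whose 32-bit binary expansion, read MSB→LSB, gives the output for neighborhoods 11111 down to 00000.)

  ##### -> #   bit 31 = 1  t=0,i=2
  ####. -> .   bit 30 = 0  t=0,i=3
  ###.# -> .   bit 29 = 0  t=0,i=4
  ###.. -> .   bit 28 = 0  t=2,i=13
  ##.## -> .   bit 27 = 0  t=0,i=5
  ##.#. -> .   bit 26 = 0  t=0,i=9
  ##..# -> .   bit 25 = 0  t=5,i=5
  ##... -> .   bit 24 = 0  t=1,i=3
  #.### -> .   bit 23 = 0  t=0,i=0
  #.##. -> #   bit 22 = 1  t=0,i=16
  #.#.# -> .   bit 21 = 0  t=0,i=10
  #.#.. -> #   bit 20 = 1  t=3,i=1
  #..## -> .   bit 19 = 0  t=4,i=5
  #..#. -> #   bit 18 = 1  t=3,i=17
  #...# -> #   bit 17 = 1  t=1,i=18
  #.... -> #   bit 16 = 1  t=1,i=4
  .#### -> #   bit 15 = 1  t=0,i=1
  .###. -> .   bit 14 = 0  t=0,i=7
  .##.# -> .   bit 13 = 0  t=0,i=17
  .##.. -> #   bit 12 = 1  t=1,i=2
  .#.## -> .   bit 11 = 0  t=0,i=11
  .#.#. -> #   bit 10 = 1  t=3,i=0
  .#..# -> #   bit 9 = 1  t=3,i=16
  .#... -> .   bit 8 = 0  t=1,i=17
  ..### -> .   bit 7 = 0  t=3,i=5
  ..##. -> #   bit 6 = 1  t=1,i=1
  ..#.# -> #   bit 5 = 1  t=2,i=18
  ..#.. -> .   bit 4 = 0  t=1,i=16
  ...## -> .   bit 3 = 0  t=1,i=0
  ...#. -> .   bit 2 = 0  t=1,i=15
  ....# -> .   bit 1 = 0  t=1,i=14
  ..... -> #   bit 0 = 1  t=1,i=5
  bits 10000000010101111001011001100001 = 2153223777

2153223777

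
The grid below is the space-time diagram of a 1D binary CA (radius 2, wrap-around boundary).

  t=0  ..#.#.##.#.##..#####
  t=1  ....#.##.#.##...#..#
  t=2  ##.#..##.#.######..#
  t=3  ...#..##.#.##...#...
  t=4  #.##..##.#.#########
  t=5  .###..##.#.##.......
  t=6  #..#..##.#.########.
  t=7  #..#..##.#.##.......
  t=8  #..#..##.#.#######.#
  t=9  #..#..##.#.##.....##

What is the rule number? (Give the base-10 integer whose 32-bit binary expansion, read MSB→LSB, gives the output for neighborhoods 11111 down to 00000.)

435401053

  nb #####: next=.  (t=0,i=17, bit31=0)
  nb ####.: next=.  (t=0,i=18, bit30=0)
  nb ###.#: next=.  (t=2,i=1, bit29=0)
  nb ###..: next=#  (t=0,i=19, bit28=1)
  nb ##.##: next=#  (t=4,i=1, bit27=1)
  nb ##.#.: next=.  (t=0,i=8, bit26=0)
  nb ##..#: next=.  (t=0,i=0, bit25=0)
  nb ##...: next=#  (t=1,i=13, bit24=1)
  nb #.###: next=#  (t=2,i=11, bit23=1)
  nb #.##.: next=#  (t=0,i=6, bit22=1)
  nb #.#.#: next=#  (t=0,i=4, bit21=1)
  nb #.#..: next=#  (t=2,i=3, bit20=1)
  nb #..##: next=.  (t=0,i=14, bit19=0)
  nb #..#.: next=.  (t=0,i=1, bit18=0)
  nb #...#: next=#  (t=1,i=14, bit17=1)
  nb #....: next=#  (t=1,i=1, bit16=1)
  nb .####: next=#  (t=0,i=16, bit15=1)
  nb .###.: next=.  (t=2,i=0, bit14=0)
  nb .##.#: next=#  (t=0,i=7, bit13=1)
  nb .##..: next=#  (t=0,i=12, bit12=1)
  nb .#.##: next=.  (t=0,i=5, bit11=0)
  nb .#.#.: next=.  (t=0,i=3, bit10=0)
  nb .#..#: next=.  (t=1,i=17, bit9=0)
  nb .#...: next=#  (t=1,i=0, bit8=1)
  nb ..###: next=.  (t=0,i=15, bit7=0)
  nb ..##.: next=#  (t=2,i=6, bit6=1)
  nb ..#.#: next=.  (t=0,i=2, bit5=0)
  nb ..#..: next=#  (t=1,i=16, bit4=1)
  nb ...##: next=#  (t=5,i=0, bit3=1)
  nb ...#.: next=#  (t=1,i=3, bit2=1)
  nb ....#: next=.  (t=1,i=2, bit1=0)
  nb .....: next=#  (t=3,i=0, bit0=1)
  bits 00011001111100111011000101011101 = 435401053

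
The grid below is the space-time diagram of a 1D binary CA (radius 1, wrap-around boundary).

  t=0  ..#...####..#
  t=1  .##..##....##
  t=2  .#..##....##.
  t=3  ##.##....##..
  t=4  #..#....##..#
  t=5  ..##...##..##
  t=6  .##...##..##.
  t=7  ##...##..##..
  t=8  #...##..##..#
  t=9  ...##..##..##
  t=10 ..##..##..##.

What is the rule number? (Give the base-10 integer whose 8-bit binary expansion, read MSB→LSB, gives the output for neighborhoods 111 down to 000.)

14

  nb ###: next=.  (t=0,i=7, bit7=0)
  nb ##.: next=.  (t=0,i=9, bit6=0)
  nb #.#: next=.  (t=1,i=0, bit5=0)
  nb #..: next=.  (t=0,i=0, bit4=0)
  nb .##: next=#  (t=0,i=6, bit3=1)
  nb .#.: next=#  (t=0,i=2, bit2=1)
  nb ..#: next=#  (t=0,i=1, bit1=1)
  nb ...: next=.  (t=0,i=4, bit0=0)
  bits 00001110 = 14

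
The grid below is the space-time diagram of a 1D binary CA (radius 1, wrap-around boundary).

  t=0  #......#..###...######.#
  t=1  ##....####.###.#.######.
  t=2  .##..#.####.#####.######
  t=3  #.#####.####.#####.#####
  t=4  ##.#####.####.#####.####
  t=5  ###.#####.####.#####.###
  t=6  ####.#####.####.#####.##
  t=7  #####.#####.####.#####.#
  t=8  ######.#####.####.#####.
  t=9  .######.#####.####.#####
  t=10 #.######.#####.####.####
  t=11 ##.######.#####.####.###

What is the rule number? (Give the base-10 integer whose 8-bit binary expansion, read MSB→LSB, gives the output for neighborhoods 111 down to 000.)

246

  nb ###: next=#  (t=0,i=11, bit7=1)
  nb ##.: next=#  (t=0,i=0, bit6=1)
  nb #.#: next=#  (t=0,i=22, bit5=1)
  nb #..: next=#  (t=0,i=1, bit4=1)
  nb .##: next=.  (t=0,i=10, bit3=0)
  nb .#.: next=#  (t=0,i=7, bit2=1)
  nb ..#: next=#  (t=0,i=6, bit1=1)
  nb ...: next=.  (t=0,i=2, bit0=0)
  bits 11110110 = 246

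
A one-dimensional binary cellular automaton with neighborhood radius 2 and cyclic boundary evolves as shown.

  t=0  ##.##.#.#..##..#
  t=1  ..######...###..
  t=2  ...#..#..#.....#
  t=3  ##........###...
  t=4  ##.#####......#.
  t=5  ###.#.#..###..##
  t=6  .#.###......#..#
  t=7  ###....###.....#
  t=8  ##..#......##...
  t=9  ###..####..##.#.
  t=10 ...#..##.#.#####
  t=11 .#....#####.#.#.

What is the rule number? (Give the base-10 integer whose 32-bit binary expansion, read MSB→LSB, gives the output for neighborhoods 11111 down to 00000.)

1315159393

  #####|.  b31=0 t=1,i=4
  ####.|#  b30=1 t=1,i=6
  ###.#|.  b29=0 t=0,i=1
  ###..|.  b28=0 t=1,i=7
  ##.##|#  b27=1 t=0,i=2
  ##.#.|#  b26=1 t=0,i=5
  ##..#|#  b25=1 t=0,i=13
  ##...|.  b24=0 t=1,i=8
  #.###|.  b23=0 t=4,i=3
  #.##.|#  b22=1 t=0,i=3
  #.#.#|#  b21=1 t=0,i=6
  #.#..|.  b20=0 t=0,i=8
  #..##|.  b19=0 t=0,i=10
  #..#.|.  b18=0 t=2,i=5
  #...#|#  b17=1 t=1,i=9
  #....|#  b16=1 t=1,i=15
  .####|#  b15=1 t=1,i=3
  .###.|.  b14=0 t=0,i=0
  .##.#|#  b13=1 t=0,i=4
  .##..|#  b12=1 t=0,i=12
  .#.##|#  b11=1 t=4,i=15
  .#.#.|#  b10=1 t=0,i=7
  .#..#|.  b9=0 t=0,i=9
  .#...|#  b8=1 t=2,i=0
  ..###|.  b7=0 t=0,i=15
  ..##.|#  b6=1 t=0,i=11
  ..#.#|#  b5=1 t=4,i=14
  ..#..|.  b4=0 t=2,i=3
  ...##|.  b3=0 t=1,i=1
  ...#.|.  b2=0 t=2,i=2
  ....#|.  b1=0 t=1,i=0
  .....|#  b0=1 t=2,i=12
  bits 01001110011000111011110101100001 = 1315159393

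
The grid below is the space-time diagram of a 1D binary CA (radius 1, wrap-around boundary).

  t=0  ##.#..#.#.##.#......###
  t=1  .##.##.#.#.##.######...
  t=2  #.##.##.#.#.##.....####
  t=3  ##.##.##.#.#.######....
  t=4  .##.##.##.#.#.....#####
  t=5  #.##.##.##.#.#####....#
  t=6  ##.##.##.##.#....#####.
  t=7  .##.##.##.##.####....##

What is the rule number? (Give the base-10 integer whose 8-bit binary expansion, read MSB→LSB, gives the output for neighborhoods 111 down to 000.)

115

  ### -> .   bit 7 = 0  t=0,i=0
  ##. -> #   bit 6 = 1  t=0,i=1
  #.# -> #   bit 5 = 1  t=0,i=2
  #.. -> #   bit 4 = 1  t=0,i=4
  .## -> .   bit 3 = 0  t=0,i=10
  .#. -> .   bit 2 = 0  t=0,i=3
  ..# -> #   bit 1 = 1  t=0,i=5
  ... -> #   bit 0 = 1  t=0,i=15
  bits 01110011 = 115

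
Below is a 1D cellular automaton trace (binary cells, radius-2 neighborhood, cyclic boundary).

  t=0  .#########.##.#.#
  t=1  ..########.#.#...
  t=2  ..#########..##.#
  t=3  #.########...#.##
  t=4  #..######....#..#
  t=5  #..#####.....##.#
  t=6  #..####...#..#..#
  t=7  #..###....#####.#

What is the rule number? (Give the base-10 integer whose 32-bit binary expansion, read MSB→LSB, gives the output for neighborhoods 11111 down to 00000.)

3830764529

  #####|#  b31=1 t=0,i=3
  ####.|#  b30=1 t=0,i=8
  ###.#|#  b29=1 t=0,i=9
  ###..|.  b28=0 t=2,i=10
  ##.##|.  b27=0 t=0,i=10
  ##.#.|#  b26=1 t=0,i=13
  ##..#|.  b25=0 t=2,i=11
  ##...|.  b24=0 t=3,i=10
  #.###|.  b23=0 t=0,i=1
  #.##.|#  b22=1 t=0,i=11
  #.#.#|.  b21=0 t=0,i=14
  #.#..|#  b20=1 t=1,i=13
  #..##|.  b19=0 t=2,i=1
  #..#.|#  b18=1 t=6,i=12
  #...#|.  b17=0 t=3,i=11
  #....|.  b16=0 t=1,i=15
  .####|#  b15=1 t=0,i=2
  .###.|#  b14=1 t=3,i=16
  .##.#|.  b13=0 t=0,i=12
  .##..|#  b12=1 t=4,i=0
  .#.##|.  b11=0 t=0,i=0
  .#.#.|.  b10=0 t=0,i=15
  .#..#|#  b9=1 t=2,i=0
  .#...|#  b8=1 t=1,i=14
  ..###|#  b7=1 t=1,i=2
  ..##.|#  b6=1 t=2,i=13
  ..#.#|#  b5=1 t=3,i=13
  ..#..|#  b4=1 t=4,i=13
  ...##|.  b3=0 t=1,i=1
  ...#.|.  b2=0 t=3,i=12
  ....#|.  b1=0 t=1,i=0
  .....|#  b0=1 t=1,i=16
  bits 11100100010101001101001111110001 = 3830764529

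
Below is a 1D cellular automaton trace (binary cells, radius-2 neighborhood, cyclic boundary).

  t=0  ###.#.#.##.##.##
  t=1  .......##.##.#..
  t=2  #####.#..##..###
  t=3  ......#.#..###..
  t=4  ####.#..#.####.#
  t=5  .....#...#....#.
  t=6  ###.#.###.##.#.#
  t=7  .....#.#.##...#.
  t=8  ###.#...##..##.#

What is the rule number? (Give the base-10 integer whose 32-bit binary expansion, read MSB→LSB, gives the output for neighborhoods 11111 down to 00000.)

442190221

  #####|.  b31=0 t=0,i=0
  ####.|.  b30=0 t=0,i=1
  ###.#|.  b29=0 t=0,i=2
  ###..|#  b28=1 t=3,i=13
  ##.##|#  b27=1 t=0,i=10
  ##.#.|.  b26=0 t=0,i=3
  ##..#|#  b25=1 t=2,i=11
  ##...|.  b24=0 t=3,i=14
  #.###|.  b23=0 t=0,i=14
  #.##.|#  b22=1 t=0,i=8
  #.#.#|.  b21=0 t=0,i=4
  #.#..|#  b20=1 t=1,i=13
  #..##|#  b19=1 t=2,i=8
  #..#.|.  b18=0 t=4,i=7
  #...#|#  b17=1 t=5,i=7
  #....|#  b16=1 t=1,i=15
  .####|.  b15=0 t=0,i=15
  .###.|#  b14=1 t=3,i=12
  .##.#|.  b13=0 t=0,i=9
  .##..|.  b12=0 t=2,i=10
  .#.##|#  b11=1 t=0,i=7
  .#.#.|.  b10=0 t=0,i=5
  .#..#|.  b9=0 t=2,i=7
  .#...|#  b8=1 t=1,i=14
  ..###|#  b7=1 t=2,i=13
  ..##.|.  b6=0 t=1,i=7
  ..#.#|.  b5=0 t=3,i=6
  ..#..|.  b4=0 t=5,i=5
  ...##|#  b3=1 t=1,i=6
  ...#.|#  b2=1 t=3,i=5
  ....#|.  b1=0 t=1,i=5
  .....|#  b0=1 t=1,i=0
  bits 00011010010110110100100110001101 = 442190221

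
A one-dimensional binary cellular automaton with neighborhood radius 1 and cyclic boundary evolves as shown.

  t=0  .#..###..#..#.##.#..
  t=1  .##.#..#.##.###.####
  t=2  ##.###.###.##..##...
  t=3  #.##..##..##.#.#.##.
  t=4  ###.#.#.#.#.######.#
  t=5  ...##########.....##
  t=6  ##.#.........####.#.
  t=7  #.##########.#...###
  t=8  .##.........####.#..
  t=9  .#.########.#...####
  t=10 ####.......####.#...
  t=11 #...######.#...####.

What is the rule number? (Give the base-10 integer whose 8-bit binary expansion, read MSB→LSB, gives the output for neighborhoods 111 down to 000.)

  ### -> .   bit 7 = 0  t=0,i=5
  ##. -> .   bit 6 = 0  t=0,i=6
  #.# -> #   bit 5 = 1  t=0,i=13
  #.. -> #   bit 4 = 1  t=0,i=2
  .## -> #   bit 3 = 1  t=0,i=4
  .#. -> #   bit 2 = 1  t=0,i=1
  ..# -> .   bit 1 = 0  t=0,i=0
  ... -> #   bit 0 = 1  t=0,i=19
  bits 00111101 = 61

61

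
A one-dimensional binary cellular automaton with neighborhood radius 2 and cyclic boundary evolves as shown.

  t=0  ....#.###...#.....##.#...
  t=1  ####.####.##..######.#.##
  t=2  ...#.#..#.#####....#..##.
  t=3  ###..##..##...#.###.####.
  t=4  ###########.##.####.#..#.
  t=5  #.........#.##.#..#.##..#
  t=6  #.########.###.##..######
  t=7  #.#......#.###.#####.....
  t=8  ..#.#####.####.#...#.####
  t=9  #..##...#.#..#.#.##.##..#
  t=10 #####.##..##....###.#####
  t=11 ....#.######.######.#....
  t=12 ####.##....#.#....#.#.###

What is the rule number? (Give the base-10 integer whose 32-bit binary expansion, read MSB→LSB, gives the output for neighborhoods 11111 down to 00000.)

853244623

  [31] ##### => .  t=1,i=0
  [30] ####. => .  t=1,i=2
  [29] ###.# => #  t=1,i=3
  [28] ###.. => #  t=0,i=8
  [27] ##.## => .  t=1,i=4
  [26] ##.#. => .  t=0,i=20
  [25] ##..# => #  t=1,i=12
  [24] ##... => .  t=0,i=9
  [23] #.### => #  t=0,i=6
  [22] #.##. => #  t=1,i=10
  [21] #.#.# => .  t=1,i=21
  [20] #.#.. => #  t=0,i=21
  [19] #..## => #  t=1,i=13
  [18] #..#. => .  t=2,i=7
  [17] #...# => #  t=0,i=10
  [16] #.... => #  t=0,i=14
  [15] .#### => .  t=1,i=6
  [14] .###. => #  t=0,i=7
  [13] .##.# => #  t=0,i=19
  [12] .##.. => #  t=1,i=11
  [11] .#.## => #  t=0,i=5
  [10] .#.#. => .  t=2,i=4
  [9] .#..# => #  t=2,i=6
  [8] .#... => .  t=0,i=13
  [7] ..### => #  t=1,i=14
  [6] ..##. => #  t=0,i=18
  [5] ..#.# => .  t=0,i=4
  [4] ..#.. => .  t=0,i=12
  [3] ...## => #  t=0,i=17
  [2] ...#. => #  t=0,i=3
  [1] ....# => #  t=0,i=2
  [0] ..... => #  t=0,i=0
  bits 00110010110110110111101011001111 = 853244623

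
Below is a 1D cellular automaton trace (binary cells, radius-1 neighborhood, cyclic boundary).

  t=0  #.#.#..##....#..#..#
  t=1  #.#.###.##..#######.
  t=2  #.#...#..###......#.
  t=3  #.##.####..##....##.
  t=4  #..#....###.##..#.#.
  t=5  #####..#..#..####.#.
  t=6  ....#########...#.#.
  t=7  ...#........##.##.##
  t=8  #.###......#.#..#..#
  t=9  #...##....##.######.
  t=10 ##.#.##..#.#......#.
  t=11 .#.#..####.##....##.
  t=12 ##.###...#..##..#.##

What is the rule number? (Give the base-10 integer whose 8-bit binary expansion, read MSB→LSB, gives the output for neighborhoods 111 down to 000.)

  ### -> .   bit 7 = 0  t=1,i=5
  ##. -> #   bit 6 = 1  t=0,i=0
  #.# -> .   bit 5 = 0  t=0,i=1
  #.. -> #   bit 4 = 1  t=0,i=5
  .## -> .   bit 3 = 0  t=0,i=7
  .#. -> #   bit 2 = 1  t=0,i=2
  ..# -> #   bit 1 = 1  t=0,i=6
  ... -> .   bit 0 = 0  t=0,i=10
  bits 01010110 = 86

86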